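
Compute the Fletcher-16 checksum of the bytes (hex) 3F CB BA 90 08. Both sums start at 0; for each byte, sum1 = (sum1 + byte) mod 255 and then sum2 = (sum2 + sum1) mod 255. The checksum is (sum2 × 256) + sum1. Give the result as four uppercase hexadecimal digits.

Running sums (mod 255):
  after byte 0 (3F): sum1=63, sum2=63
  after byte 1 (CB): sum1=11, sum2=74
  after byte 2 (BA): sum1=197, sum2=16
  after byte 3 (90): sum1=86, sum2=102
  after byte 4 (08): sum1=94, sum2=196
Checksum = sum2·256 + sum1 = 196·256 + 94 = 50270 = 0xC45E.

C45E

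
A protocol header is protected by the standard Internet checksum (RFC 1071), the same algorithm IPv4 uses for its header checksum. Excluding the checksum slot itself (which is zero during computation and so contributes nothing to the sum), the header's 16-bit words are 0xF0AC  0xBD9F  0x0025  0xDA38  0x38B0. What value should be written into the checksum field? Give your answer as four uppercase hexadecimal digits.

3EA5

One's-complement addition (fold any carry out of bit 15 back into bit 0):
  0xF0AC + 0xBD9F = 0x1AE4B → wrap carry → 0xAE4C
  0xAE4C + 0x0025 = 0x0AE71
  0xAE71 + 0xDA38 = 0x188A9 → wrap carry → 0x88AA
  0x88AA + 0x38B0 = 0x0C15A
One's-complement sum = 0xC15A.
Checksum = ~0xC15A & 0xFFFF = 0x3EA5.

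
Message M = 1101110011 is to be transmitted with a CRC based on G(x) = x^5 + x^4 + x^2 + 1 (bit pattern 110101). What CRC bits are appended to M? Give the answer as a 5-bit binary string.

Append 5 zeros: 110111001100000. Divide by 110101 (XOR where the leading bit is 1):
  pos 0: 110111 XOR 110101 = 000010
  pos 4: 100011 XOR 110101 = 010110
  pos 5: 101100 XOR 110101 = 011001
  pos 6: 110010 XOR 110101 = 000111
  pos 9: 111000 XOR 110101 = 001101
Remainder (last 5 bits) = 01101. This is the CRC / FCS.

01101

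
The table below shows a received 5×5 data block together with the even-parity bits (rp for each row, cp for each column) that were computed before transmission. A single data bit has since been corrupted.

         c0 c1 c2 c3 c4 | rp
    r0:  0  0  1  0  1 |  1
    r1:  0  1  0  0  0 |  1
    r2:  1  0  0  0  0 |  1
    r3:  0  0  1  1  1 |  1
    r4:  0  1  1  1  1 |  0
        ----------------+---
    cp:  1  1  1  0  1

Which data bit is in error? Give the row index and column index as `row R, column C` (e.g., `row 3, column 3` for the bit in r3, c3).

Recompute each row's even parity and compare to rp:
  r0: data parity 0, sent rp 1 → mismatch
  r1: data parity 1, sent rp 1 → ok
  r2: data parity 1, sent rp 1 → ok
  r3: data parity 1, sent rp 1 → ok
  r4: data parity 0, sent rp 0 → ok
Recompute each column's even parity and compare to cp:
  c0: data parity 1, sent cp 1 → ok
  c1: data parity 0, sent cp 1 → mismatch
  c2: data parity 1, sent cp 1 → ok
  c3: data parity 0, sent cp 0 → ok
  c4: data parity 1, sent cp 1 → ok
Exactly one row (r0) and one column (c1) fail → the flipped bit is at their intersection.

row 0, column 1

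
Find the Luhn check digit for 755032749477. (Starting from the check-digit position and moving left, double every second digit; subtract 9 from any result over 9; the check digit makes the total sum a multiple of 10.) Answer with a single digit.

Partial digits right→left: 7 7 4 9 4 7 2 3 0 5 5 7
Double every second digit counting from the check-digit position (so the 1st, 3rd, 5th, ... of the partial from the right).
  doubled (with −9 where >9): 5 8 8 4 0 1 → sum 26
  kept as-is: 7 9 7 3 5 7 → sum 38
Total = 26 + 38 = 64.
Check digit = (10 − (64 mod 10)) mod 10 = 6.

6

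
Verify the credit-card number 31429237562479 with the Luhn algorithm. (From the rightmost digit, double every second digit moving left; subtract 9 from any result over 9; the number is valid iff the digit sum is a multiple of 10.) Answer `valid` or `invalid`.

valid

From the right, keep odd positions and double even positions (subtract 9 from any doubled value over 9):
  doubled (positions 2,4,...): 5 4 1 6 9 8 6 → sum 39
  kept (positions 1,3,...): 9 4 6 7 2 2 1 → sum 31
Total = 70.
70 mod 10 = 0, so the number is valid.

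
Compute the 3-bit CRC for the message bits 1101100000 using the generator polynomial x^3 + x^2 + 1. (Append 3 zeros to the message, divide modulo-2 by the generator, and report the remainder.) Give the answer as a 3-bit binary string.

010

Append 3 zeros: 1101100000000. Divide by 1101 (XOR where the leading bit is 1):
  pos 0: 1101 XOR 1101 = 0000
  pos 4: 1000 XOR 1101 = 0101
  pos 5: 1010 XOR 1101 = 0111
  pos 6: 1110 XOR 1101 = 0011
  pos 8: 1100 XOR 1101 = 0001
Remainder (last 3 bits) = 010. This is the CRC / FCS.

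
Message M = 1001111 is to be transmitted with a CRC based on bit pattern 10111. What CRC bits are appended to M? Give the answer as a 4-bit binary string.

Append 4 zeros: 10011110000. Divide by 10111 (XOR where the leading bit is 1):
  pos 0: 10011 XOR 10111 = 00100
  pos 2: 10011 XOR 10111 = 00100
  pos 4: 10000 XOR 10111 = 00111
  pos 6: 11100 XOR 10111 = 01011
Remainder (last 4 bits) = 1011. This is the CRC / FCS.

1011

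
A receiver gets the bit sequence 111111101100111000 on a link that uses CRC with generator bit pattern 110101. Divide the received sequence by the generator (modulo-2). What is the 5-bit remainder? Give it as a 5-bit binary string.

00000

Modulo-2 division of 111111101100111000 by 110101:
  pos 0: 111111 XOR 110101 = 001010
  pos 2: 101010 XOR 110101 = 011111
  pos 3: 111111 XOR 110101 = 001010
  pos 5: 101010 XOR 110101 = 011111
  pos 6: 111110 XOR 110101 = 001011
  pos 8: 101111 XOR 110101 = 011010
  pos 9: 110101 XOR 110101 = 000000
Remainder = 00000 (zero — the frame passes the CRC check).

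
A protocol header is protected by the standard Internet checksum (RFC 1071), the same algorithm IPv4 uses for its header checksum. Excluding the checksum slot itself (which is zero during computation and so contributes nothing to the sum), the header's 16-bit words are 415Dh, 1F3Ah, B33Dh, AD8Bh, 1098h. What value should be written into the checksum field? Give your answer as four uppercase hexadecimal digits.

2E07

One's-complement addition (fold any carry out of bit 15 back into bit 0):
  0x415D + 0x1F3A = 0x06097
  0x6097 + 0xB33D = 0x113D4 → wrap carry → 0x13D5
  0x13D5 + 0xAD8B = 0x0C160
  0xC160 + 0x1098 = 0x0D1F8
One's-complement sum = 0xD1F8.
Checksum = ~0xD1F8 & 0xFFFF = 0x2E07.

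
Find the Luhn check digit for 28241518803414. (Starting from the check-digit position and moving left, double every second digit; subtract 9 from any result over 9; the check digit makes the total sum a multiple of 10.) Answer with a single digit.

3

Partial digits right→left: 4 1 4 3 0 8 8 1 5 1 4 2 8 2
Double every second digit counting from the check-digit position (so the 1st, 3rd, 5th, ... of the partial from the right).
  doubled (with −9 where >9): 8 8 0 7 1 8 7 → sum 39
  kept as-is: 1 3 8 1 1 2 2 → sum 18
Total = 39 + 18 = 57.
Check digit = (10 − (57 mod 10)) mod 10 = 3.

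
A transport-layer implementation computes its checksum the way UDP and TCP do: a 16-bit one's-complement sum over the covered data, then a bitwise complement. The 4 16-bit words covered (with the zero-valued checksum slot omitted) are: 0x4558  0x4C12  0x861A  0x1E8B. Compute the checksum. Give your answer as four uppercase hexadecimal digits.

C9EF

One's-complement addition (fold any carry out of bit 15 back into bit 0):
  0x4558 + 0x4C12 = 0x0916A
  0x916A + 0x861A = 0x11784 → wrap carry → 0x1785
  0x1785 + 0x1E8B = 0x03610
One's-complement sum = 0x3610.
Checksum = ~0x3610 & 0xFFFF = 0xC9EF.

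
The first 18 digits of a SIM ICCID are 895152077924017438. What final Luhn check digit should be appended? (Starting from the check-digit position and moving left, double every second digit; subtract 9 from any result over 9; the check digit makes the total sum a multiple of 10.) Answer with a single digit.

9

Partial digits right→left: 8 3 4 7 1 0 4 2 9 7 7 0 2 5 1 5 9 8
Double every second digit counting from the check-digit position (so the 1st, 3rd, 5th, ... of the partial from the right).
  doubled (with −9 where >9): 7 8 2 8 9 5 4 2 9 → sum 54
  kept as-is: 3 7 0 2 7 0 5 5 8 → sum 37
Total = 54 + 37 = 91.
Check digit = (10 − (91 mod 10)) mod 10 = 9.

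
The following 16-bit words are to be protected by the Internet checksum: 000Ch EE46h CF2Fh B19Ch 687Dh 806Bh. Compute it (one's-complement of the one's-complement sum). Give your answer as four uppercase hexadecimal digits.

One's-complement addition (fold any carry out of bit 15 back into bit 0):
  0x000C + 0xEE46 = 0x0EE52
  0xEE52 + 0xCF2F = 0x1BD81 → wrap carry → 0xBD82
  0xBD82 + 0xB19C = 0x16F1E → wrap carry → 0x6F1F
  0x6F1F + 0x687D = 0x0D79C
  0xD79C + 0x806B = 0x15807 → wrap carry → 0x5808
One's-complement sum = 0x5808.
Checksum = ~0x5808 & 0xFFFF = 0xA7F7.

A7F7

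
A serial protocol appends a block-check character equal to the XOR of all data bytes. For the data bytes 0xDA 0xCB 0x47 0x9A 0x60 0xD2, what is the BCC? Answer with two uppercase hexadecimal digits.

7E

XOR the bytes together:
  start with 0xDA
  0xDA ⊕ 0xCB = 0x11
  0x11 ⊕ 0x47 = 0x56
  0x56 ⊕ 0x9A = 0xCC
  0xCC ⊕ 0x60 = 0xAC
  0xAC ⊕ 0xD2 = 0x7E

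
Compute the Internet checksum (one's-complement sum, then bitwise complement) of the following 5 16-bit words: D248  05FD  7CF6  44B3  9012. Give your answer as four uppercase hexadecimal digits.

D5FD

One's-complement addition (fold any carry out of bit 15 back into bit 0):
  0xD248 + 0x05FD = 0x0D845
  0xD845 + 0x7CF6 = 0x1553B → wrap carry → 0x553C
  0x553C + 0x44B3 = 0x099EF
  0x99EF + 0x9012 = 0x12A01 → wrap carry → 0x2A02
One's-complement sum = 0x2A02.
Checksum = ~0x2A02 & 0xFFFF = 0xD5FD.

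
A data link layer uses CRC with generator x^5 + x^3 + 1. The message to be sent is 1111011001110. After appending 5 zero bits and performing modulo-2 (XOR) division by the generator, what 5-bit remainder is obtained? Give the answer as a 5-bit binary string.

00101

Append 5 zeros: 111101100111000000. Divide by 101001 (XOR where the leading bit is 1):
  pos 0: 111101 XOR 101001 = 010100
  pos 1: 101001 XOR 101001 = 000000
  pos 9: 111000 XOR 101001 = 010001
  pos 10: 100010 XOR 101001 = 001011
  pos 12: 101100 XOR 101001 = 000101
Remainder (last 5 bits) = 00101. This is the CRC / FCS.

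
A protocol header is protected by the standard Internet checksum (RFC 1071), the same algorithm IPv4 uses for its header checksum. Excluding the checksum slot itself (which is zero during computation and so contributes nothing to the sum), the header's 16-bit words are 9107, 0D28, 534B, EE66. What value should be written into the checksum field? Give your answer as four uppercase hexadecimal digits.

One's-complement addition (fold any carry out of bit 15 back into bit 0):
  0x9107 + 0x0D28 = 0x09E2F
  0x9E2F + 0x534B = 0x0F17A
  0xF17A + 0xEE66 = 0x1DFE0 → wrap carry → 0xDFE1
One's-complement sum = 0xDFE1.
Checksum = ~0xDFE1 & 0xFFFF = 0x201E.

201E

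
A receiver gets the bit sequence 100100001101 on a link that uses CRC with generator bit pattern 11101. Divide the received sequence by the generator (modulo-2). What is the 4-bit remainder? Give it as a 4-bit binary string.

Modulo-2 division of 100100001101 by 11101:
  pos 0: 10010 XOR 11101 = 01111
  pos 1: 11110 XOR 11101 = 00011
  pos 4: 11001 XOR 11101 = 00100
  pos 6: 10010 XOR 11101 = 01111
  pos 7: 11111 XOR 11101 = 00010
Remainder = 0010 (nonzero — an error is detected).

0010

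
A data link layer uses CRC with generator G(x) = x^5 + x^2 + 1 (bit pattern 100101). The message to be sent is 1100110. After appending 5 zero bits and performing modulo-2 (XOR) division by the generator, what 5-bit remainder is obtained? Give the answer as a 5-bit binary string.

Append 5 zeros: 110011000000. Divide by 100101 (XOR where the leading bit is 1):
  pos 0: 110011 XOR 100101 = 010110
  pos 1: 101100 XOR 100101 = 001001
  pos 3: 100100 XOR 100101 = 000001
Remainder (last 5 bits) = 01000. This is the CRC / FCS.

01000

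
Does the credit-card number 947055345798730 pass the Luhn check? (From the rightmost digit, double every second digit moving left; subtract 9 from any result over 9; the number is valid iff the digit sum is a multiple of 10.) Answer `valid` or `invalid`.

valid

From the right, keep odd positions and double even positions (subtract 9 from any doubled value over 9):
  doubled (positions 2,4,...): 6 7 5 8 1 0 8 → sum 35
  kept (positions 1,3,...): 0 7 9 5 3 5 7 9 → sum 45
Total = 80.
80 mod 10 = 0, so the number is valid.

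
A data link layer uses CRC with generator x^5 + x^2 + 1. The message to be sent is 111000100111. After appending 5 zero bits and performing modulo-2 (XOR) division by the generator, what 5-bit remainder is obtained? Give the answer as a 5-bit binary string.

Append 5 zeros: 11100010011100000. Divide by 100101 (XOR where the leading bit is 1):
  pos 0: 111000 XOR 100101 = 011101
  pos 1: 111011 XOR 100101 = 011110
  pos 2: 111100 XOR 100101 = 011001
  pos 3: 110010 XOR 100101 = 010111
  pos 4: 101111 XOR 100101 = 001010
  pos 6: 101011 XOR 100101 = 001110
  pos 8: 111000 XOR 100101 = 011101
  pos 9: 111010 XOR 100101 = 011111
  pos 10: 111110 XOR 100101 = 011011
  pos 11: 110110 XOR 100101 = 010011
Remainder (last 5 bits) = 10011. This is the CRC / FCS.

10011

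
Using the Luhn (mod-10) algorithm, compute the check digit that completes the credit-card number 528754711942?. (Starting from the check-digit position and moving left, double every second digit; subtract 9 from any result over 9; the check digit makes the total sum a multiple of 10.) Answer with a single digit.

8

Partial digits right→left: 2 4 9 1 1 7 4 5 7 8 2 5
Double every second digit counting from the check-digit position (so the 1st, 3rd, 5th, ... of the partial from the right).
  doubled (with −9 where >9): 4 9 2 8 5 4 → sum 32
  kept as-is: 4 1 7 5 8 5 → sum 30
Total = 32 + 30 = 62.
Check digit = (10 − (62 mod 10)) mod 10 = 8.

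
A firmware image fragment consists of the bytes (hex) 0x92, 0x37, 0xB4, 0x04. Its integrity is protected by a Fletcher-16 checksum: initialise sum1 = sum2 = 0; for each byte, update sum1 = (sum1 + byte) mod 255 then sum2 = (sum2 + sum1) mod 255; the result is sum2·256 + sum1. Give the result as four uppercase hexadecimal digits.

Running sums (mod 255):
  after byte 0 (0x92): sum1=146, sum2=146
  after byte 1 (0x37): sum1=201, sum2=92
  after byte 2 (0xB4): sum1=126, sum2=218
  after byte 3 (0x04): sum1=130, sum2=93
Checksum = sum2·256 + sum1 = 93·256 + 130 = 23938 = 0x5D82.

5D82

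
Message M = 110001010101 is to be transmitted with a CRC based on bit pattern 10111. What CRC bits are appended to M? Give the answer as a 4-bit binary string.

0101

Append 4 zeros: 1100010101010000. Divide by 10111 (XOR where the leading bit is 1):
  pos 0: 11000 XOR 10111 = 01111
  pos 1: 11111 XOR 10111 = 01000
  pos 2: 10000 XOR 10111 = 00111
  pos 4: 11110 XOR 10111 = 01001
  pos 5: 10011 XOR 10111 = 00100
  pos 7: 10001 XOR 10111 = 00110
  pos 9: 11000 XOR 10111 = 01111
  pos 10: 11110 XOR 10111 = 01001
  pos 11: 10010 XOR 10111 = 00101
Remainder (last 4 bits) = 0101. This is the CRC / FCS.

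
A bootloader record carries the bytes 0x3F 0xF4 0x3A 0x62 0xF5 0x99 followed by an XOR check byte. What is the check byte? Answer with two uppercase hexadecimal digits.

FF

XOR the bytes together:
  start with 0x3F
  0x3F ⊕ 0xF4 = 0xCB
  0xCB ⊕ 0x3A = 0xF1
  0xF1 ⊕ 0x62 = 0x93
  0x93 ⊕ 0xF5 = 0x66
  0x66 ⊕ 0x99 = 0xFF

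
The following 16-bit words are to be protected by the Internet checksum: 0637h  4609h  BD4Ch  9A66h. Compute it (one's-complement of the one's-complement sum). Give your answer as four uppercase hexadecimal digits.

5C0C

One's-complement addition (fold any carry out of bit 15 back into bit 0):
  0x0637 + 0x4609 = 0x04C40
  0x4C40 + 0xBD4C = 0x1098C → wrap carry → 0x098D
  0x098D + 0x9A66 = 0x0A3F3
One's-complement sum = 0xA3F3.
Checksum = ~0xA3F3 & 0xFFFF = 0x5C0C.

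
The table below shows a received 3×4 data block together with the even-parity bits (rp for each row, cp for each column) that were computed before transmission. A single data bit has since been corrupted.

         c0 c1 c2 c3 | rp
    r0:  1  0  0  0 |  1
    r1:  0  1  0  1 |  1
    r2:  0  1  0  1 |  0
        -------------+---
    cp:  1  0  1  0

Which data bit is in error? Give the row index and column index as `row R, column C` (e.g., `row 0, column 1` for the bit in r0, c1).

Recompute each row's even parity and compare to rp:
  r0: data parity 1, sent rp 1 → ok
  r1: data parity 0, sent rp 1 → mismatch
  r2: data parity 0, sent rp 0 → ok
Recompute each column's even parity and compare to cp:
  c0: data parity 1, sent cp 1 → ok
  c1: data parity 0, sent cp 0 → ok
  c2: data parity 0, sent cp 1 → mismatch
  c3: data parity 0, sent cp 0 → ok
Exactly one row (r1) and one column (c2) fail → the flipped bit is at their intersection.

row 1, column 2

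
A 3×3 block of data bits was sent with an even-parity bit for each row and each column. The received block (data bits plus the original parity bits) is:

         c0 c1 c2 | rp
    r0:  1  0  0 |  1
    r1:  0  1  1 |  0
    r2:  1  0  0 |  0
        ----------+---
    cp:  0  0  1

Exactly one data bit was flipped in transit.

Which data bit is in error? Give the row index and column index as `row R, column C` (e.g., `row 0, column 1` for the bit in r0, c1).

row 2, column 1

Recompute each row's even parity and compare to rp:
  r0: data parity 1, sent rp 1 → ok
  r1: data parity 0, sent rp 0 → ok
  r2: data parity 1, sent rp 0 → mismatch
Recompute each column's even parity and compare to cp:
  c0: data parity 0, sent cp 0 → ok
  c1: data parity 1, sent cp 0 → mismatch
  c2: data parity 1, sent cp 1 → ok
Exactly one row (r2) and one column (c1) fail → the flipped bit is at their intersection.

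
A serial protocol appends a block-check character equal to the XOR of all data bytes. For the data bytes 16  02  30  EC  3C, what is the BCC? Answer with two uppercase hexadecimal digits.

F4

XOR the bytes together:
  start with 0x16
  0x16 ⊕ 0x02 = 0x14
  0x14 ⊕ 0x30 = 0x24
  0x24 ⊕ 0xEC = 0xC8
  0xC8 ⊕ 0x3C = 0xF4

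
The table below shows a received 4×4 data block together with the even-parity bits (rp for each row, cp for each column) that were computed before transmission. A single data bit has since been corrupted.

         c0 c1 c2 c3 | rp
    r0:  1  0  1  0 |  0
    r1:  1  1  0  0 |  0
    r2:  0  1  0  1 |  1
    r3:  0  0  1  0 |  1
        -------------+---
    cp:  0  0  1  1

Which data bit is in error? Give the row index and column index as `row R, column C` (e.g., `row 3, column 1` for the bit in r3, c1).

Recompute each row's even parity and compare to rp:
  r0: data parity 0, sent rp 0 → ok
  r1: data parity 0, sent rp 0 → ok
  r2: data parity 0, sent rp 1 → mismatch
  r3: data parity 1, sent rp 1 → ok
Recompute each column's even parity and compare to cp:
  c0: data parity 0, sent cp 0 → ok
  c1: data parity 0, sent cp 0 → ok
  c2: data parity 0, sent cp 1 → mismatch
  c3: data parity 1, sent cp 1 → ok
Exactly one row (r2) and one column (c2) fail → the flipped bit is at their intersection.

row 2, column 2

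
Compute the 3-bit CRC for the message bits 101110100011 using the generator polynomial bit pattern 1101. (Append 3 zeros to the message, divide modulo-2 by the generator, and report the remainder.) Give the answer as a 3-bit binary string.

000

Append 3 zeros: 101110100011000. Divide by 1101 (XOR where the leading bit is 1):
  pos 0: 1011 XOR 1101 = 0110
  pos 1: 1101 XOR 1101 = 0000
  pos 6: 1000 XOR 1101 = 0101
  pos 7: 1011 XOR 1101 = 0110
  pos 8: 1101 XOR 1101 = 0000
Remainder (last 3 bits) = 000. This is the CRC / FCS.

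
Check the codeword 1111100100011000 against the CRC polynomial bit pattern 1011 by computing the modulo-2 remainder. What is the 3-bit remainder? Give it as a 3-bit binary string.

Modulo-2 division of 1111100100011000 by 1011:
  pos 0: 1111 XOR 1011 = 0100
  pos 1: 1001 XOR 1011 = 0010
  pos 3: 1000 XOR 1011 = 0011
  pos 5: 1110 XOR 1011 = 0101
  pos 6: 1010 XOR 1011 = 0001
  pos 9: 1011 XOR 1011 = 0000
Remainder = 000 (zero — the frame passes the CRC check).

000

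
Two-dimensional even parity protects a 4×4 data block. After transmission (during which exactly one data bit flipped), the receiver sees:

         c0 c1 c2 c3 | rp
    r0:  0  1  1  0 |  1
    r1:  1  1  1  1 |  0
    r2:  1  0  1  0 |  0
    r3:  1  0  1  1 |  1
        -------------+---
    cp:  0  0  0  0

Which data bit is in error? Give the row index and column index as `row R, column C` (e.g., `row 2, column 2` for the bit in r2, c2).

row 0, column 0

Recompute each row's even parity and compare to rp:
  r0: data parity 0, sent rp 1 → mismatch
  r1: data parity 0, sent rp 0 → ok
  r2: data parity 0, sent rp 0 → ok
  r3: data parity 1, sent rp 1 → ok
Recompute each column's even parity and compare to cp:
  c0: data parity 1, sent cp 0 → mismatch
  c1: data parity 0, sent cp 0 → ok
  c2: data parity 0, sent cp 0 → ok
  c3: data parity 0, sent cp 0 → ok
Exactly one row (r0) and one column (c0) fail → the flipped bit is at their intersection.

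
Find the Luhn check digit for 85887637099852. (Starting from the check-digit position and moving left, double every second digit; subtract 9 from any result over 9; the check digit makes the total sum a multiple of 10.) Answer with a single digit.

4

Partial digits right→left: 2 5 8 9 9 0 7 3 6 7 8 8 5 8
Double every second digit counting from the check-digit position (so the 1st, 3rd, 5th, ... of the partial from the right).
  doubled (with −9 where >9): 4 7 9 5 3 7 1 → sum 36
  kept as-is: 5 9 0 3 7 8 8 → sum 40
Total = 36 + 40 = 76.
Check digit = (10 − (76 mod 10)) mod 10 = 4.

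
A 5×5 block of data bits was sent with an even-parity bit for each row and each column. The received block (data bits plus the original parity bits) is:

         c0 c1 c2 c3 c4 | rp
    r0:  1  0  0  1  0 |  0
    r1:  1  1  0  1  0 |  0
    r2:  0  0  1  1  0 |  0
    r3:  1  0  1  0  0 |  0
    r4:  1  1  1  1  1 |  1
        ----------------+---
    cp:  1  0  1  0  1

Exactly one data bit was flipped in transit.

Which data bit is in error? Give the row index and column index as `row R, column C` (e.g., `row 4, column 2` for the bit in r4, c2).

Recompute each row's even parity and compare to rp:
  r0: data parity 0, sent rp 0 → ok
  r1: data parity 1, sent rp 0 → mismatch
  r2: data parity 0, sent rp 0 → ok
  r3: data parity 0, sent rp 0 → ok
  r4: data parity 1, sent rp 1 → ok
Recompute each column's even parity and compare to cp:
  c0: data parity 0, sent cp 1 → mismatch
  c1: data parity 0, sent cp 0 → ok
  c2: data parity 1, sent cp 1 → ok
  c3: data parity 0, sent cp 0 → ok
  c4: data parity 1, sent cp 1 → ok
Exactly one row (r1) and one column (c0) fail → the flipped bit is at their intersection.

row 1, column 0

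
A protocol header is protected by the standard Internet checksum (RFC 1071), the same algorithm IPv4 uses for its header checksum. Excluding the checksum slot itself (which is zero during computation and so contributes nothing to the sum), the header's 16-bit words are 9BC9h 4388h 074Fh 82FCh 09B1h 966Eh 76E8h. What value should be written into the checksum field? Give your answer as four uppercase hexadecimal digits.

One's-complement addition (fold any carry out of bit 15 back into bit 0):
  0x9BC9 + 0x4388 = 0x0DF51
  0xDF51 + 0x074F = 0x0E6A0
  0xE6A0 + 0x82FC = 0x1699C → wrap carry → 0x699D
  0x699D + 0x09B1 = 0x0734E
  0x734E + 0x966E = 0x109BC → wrap carry → 0x09BD
  0x09BD + 0x76E8 = 0x080A5
One's-complement sum = 0x80A5.
Checksum = ~0x80A5 & 0xFFFF = 0x7F5A.

7F5A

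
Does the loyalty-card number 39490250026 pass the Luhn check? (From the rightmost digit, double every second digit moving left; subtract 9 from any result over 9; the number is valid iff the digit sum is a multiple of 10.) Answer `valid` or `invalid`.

From the right, keep odd positions and double even positions (subtract 9 from any doubled value over 9):
  doubled (positions 2,4,...): 4 0 4 9 9 → sum 26
  kept (positions 1,3,...): 6 0 5 0 4 3 → sum 18
Total = 44.
44 mod 10 = 4, so the number is invalid.

invalid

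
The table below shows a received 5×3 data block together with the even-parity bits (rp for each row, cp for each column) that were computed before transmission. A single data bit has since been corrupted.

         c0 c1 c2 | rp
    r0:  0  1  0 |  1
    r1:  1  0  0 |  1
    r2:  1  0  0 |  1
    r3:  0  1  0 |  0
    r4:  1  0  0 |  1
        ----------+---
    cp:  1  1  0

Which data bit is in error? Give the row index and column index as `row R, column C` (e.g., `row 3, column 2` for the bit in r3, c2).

row 3, column 1

Recompute each row's even parity and compare to rp:
  r0: data parity 1, sent rp 1 → ok
  r1: data parity 1, sent rp 1 → ok
  r2: data parity 1, sent rp 1 → ok
  r3: data parity 1, sent rp 0 → mismatch
  r4: data parity 1, sent rp 1 → ok
Recompute each column's even parity and compare to cp:
  c0: data parity 1, sent cp 1 → ok
  c1: data parity 0, sent cp 1 → mismatch
  c2: data parity 0, sent cp 0 → ok
Exactly one row (r3) and one column (c1) fail → the flipped bit is at their intersection.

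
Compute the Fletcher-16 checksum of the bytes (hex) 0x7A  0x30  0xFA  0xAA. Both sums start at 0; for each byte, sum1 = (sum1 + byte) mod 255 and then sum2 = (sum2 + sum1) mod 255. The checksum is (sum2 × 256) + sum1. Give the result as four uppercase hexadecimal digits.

Running sums (mod 255):
  after byte 0 (0x7A): sum1=122, sum2=122
  after byte 1 (0x30): sum1=170, sum2=37
  after byte 2 (0xFA): sum1=165, sum2=202
  after byte 3 (0xAA): sum1=80, sum2=27
Checksum = sum2·256 + sum1 = 27·256 + 80 = 6992 = 0x1B50.

1B50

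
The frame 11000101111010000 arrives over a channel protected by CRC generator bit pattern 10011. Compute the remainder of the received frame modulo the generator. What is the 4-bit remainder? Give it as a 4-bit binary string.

0110

Modulo-2 division of 11000101111010000 by 10011:
  pos 0: 11000 XOR 10011 = 01011
  pos 1: 10111 XOR 10011 = 00100
  pos 3: 10001 XOR 10011 = 00010
  pos 6: 10111 XOR 10011 = 00100
  pos 8: 10001 XOR 10011 = 00010
  pos 11: 10000 XOR 10011 = 00011
Remainder = 0110 (nonzero — an error is detected).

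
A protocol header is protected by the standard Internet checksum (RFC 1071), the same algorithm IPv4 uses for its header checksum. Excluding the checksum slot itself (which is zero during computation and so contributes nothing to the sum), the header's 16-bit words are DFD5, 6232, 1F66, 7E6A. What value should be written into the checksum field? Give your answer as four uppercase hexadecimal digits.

One's-complement addition (fold any carry out of bit 15 back into bit 0):
  0xDFD5 + 0x6232 = 0x14207 → wrap carry → 0x4208
  0x4208 + 0x1F66 = 0x0616E
  0x616E + 0x7E6A = 0x0DFD8
One's-complement sum = 0xDFD8.
Checksum = ~0xDFD8 & 0xFFFF = 0x2027.

2027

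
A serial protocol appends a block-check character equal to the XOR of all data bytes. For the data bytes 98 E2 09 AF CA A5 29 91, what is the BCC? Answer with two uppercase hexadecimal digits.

XOR the bytes together:
  start with 0x98
  0x98 ⊕ 0xE2 = 0x7A
  0x7A ⊕ 0x09 = 0x73
  0x73 ⊕ 0xAF = 0xDC
  0xDC ⊕ 0xCA = 0x16
  0x16 ⊕ 0xA5 = 0xB3
  0xB3 ⊕ 0x29 = 0x9A
  0x9A ⊕ 0x91 = 0x0B

0B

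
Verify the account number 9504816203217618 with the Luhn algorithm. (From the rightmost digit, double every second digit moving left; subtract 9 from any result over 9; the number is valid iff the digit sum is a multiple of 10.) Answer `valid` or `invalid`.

valid

From the right, keep odd positions and double even positions (subtract 9 from any doubled value over 9):
  doubled (positions 2,4,...): 2 5 4 0 3 7 0 9 → sum 30
  kept (positions 1,3,...): 8 6 1 3 2 1 4 5 → sum 30
Total = 60.
60 mod 10 = 0, so the number is valid.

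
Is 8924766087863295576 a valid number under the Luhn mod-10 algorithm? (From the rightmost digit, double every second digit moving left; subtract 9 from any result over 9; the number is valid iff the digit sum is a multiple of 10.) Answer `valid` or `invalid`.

From the right, keep odd positions and double even positions (subtract 9 from any doubled value over 9):
  doubled (positions 2,4,...): 5 1 4 3 5 0 3 8 9 → sum 38
  kept (positions 1,3,...): 6 5 9 3 8 8 6 7 2 8 → sum 62
Total = 100.
100 mod 10 = 0, so the number is valid.

valid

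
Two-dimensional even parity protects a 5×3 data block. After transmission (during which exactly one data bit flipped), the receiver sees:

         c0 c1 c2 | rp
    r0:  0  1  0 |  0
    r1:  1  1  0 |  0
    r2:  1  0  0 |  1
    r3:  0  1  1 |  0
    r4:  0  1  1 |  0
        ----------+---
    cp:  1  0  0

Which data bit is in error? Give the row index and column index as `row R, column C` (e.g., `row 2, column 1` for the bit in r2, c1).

Recompute each row's even parity and compare to rp:
  r0: data parity 1, sent rp 0 → mismatch
  r1: data parity 0, sent rp 0 → ok
  r2: data parity 1, sent rp 1 → ok
  r3: data parity 0, sent rp 0 → ok
  r4: data parity 0, sent rp 0 → ok
Recompute each column's even parity and compare to cp:
  c0: data parity 0, sent cp 1 → mismatch
  c1: data parity 0, sent cp 0 → ok
  c2: data parity 0, sent cp 0 → ok
Exactly one row (r0) and one column (c0) fail → the flipped bit is at their intersection.

row 0, column 0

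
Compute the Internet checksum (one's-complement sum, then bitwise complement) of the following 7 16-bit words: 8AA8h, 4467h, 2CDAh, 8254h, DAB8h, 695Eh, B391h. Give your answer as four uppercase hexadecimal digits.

One's-complement addition (fold any carry out of bit 15 back into bit 0):
  0x8AA8 + 0x4467 = 0x0CF0F
  0xCF0F + 0x2CDA = 0x0FBE9
  0xFBE9 + 0x8254 = 0x17E3D → wrap carry → 0x7E3E
  0x7E3E + 0xDAB8 = 0x158F6 → wrap carry → 0x58F7
  0x58F7 + 0x695E = 0x0C255
  0xC255 + 0xB391 = 0x175E6 → wrap carry → 0x75E7
One's-complement sum = 0x75E7.
Checksum = ~0x75E7 & 0xFFFF = 0x8A18.

8A18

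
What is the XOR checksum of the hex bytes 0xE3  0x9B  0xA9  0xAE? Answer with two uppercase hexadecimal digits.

XOR the bytes together:
  start with 0xE3
  0xE3 ⊕ 0x9B = 0x78
  0x78 ⊕ 0xA9 = 0xD1
  0xD1 ⊕ 0xAE = 0x7F

7F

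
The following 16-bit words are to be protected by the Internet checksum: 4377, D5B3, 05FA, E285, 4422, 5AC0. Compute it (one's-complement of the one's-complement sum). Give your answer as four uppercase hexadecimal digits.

5F72

One's-complement addition (fold any carry out of bit 15 back into bit 0):
  0x4377 + 0xD5B3 = 0x1192A → wrap carry → 0x192B
  0x192B + 0x05FA = 0x01F25
  0x1F25 + 0xE285 = 0x101AA → wrap carry → 0x01AB
  0x01AB + 0x4422 = 0x045CD
  0x45CD + 0x5AC0 = 0x0A08D
One's-complement sum = 0xA08D.
Checksum = ~0xA08D & 0xFFFF = 0x5F72.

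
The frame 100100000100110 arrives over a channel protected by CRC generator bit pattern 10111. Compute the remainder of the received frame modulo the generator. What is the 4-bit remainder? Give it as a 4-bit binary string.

Modulo-2 division of 100100000100110 by 10111:
  pos 0: 10010 XOR 10111 = 00101
  pos 2: 10100 XOR 10111 = 00011
  pos 5: 11001 XOR 10111 = 01110
  pos 6: 11100 XOR 10111 = 01011
  pos 7: 10110 XOR 10111 = 00001
Remainder = 1110 (nonzero — an error is detected).

1110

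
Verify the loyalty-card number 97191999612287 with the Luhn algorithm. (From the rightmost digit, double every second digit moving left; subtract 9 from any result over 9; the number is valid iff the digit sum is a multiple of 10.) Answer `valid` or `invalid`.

From the right, keep odd positions and double even positions (subtract 9 from any doubled value over 9):
  doubled (positions 2,4,...): 7 4 3 9 2 2 9 → sum 36
  kept (positions 1,3,...): 7 2 1 9 9 9 7 → sum 44
Total = 80.
80 mod 10 = 0, so the number is valid.

valid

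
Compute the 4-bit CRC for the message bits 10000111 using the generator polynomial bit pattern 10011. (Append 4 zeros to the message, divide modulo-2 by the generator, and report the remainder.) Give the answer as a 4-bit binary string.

0111

Append 4 zeros: 100001110000. Divide by 10011 (XOR where the leading bit is 1):
  pos 0: 10000 XOR 10011 = 00011
  pos 3: 11111 XOR 10011 = 01100
  pos 4: 11000 XOR 10011 = 01011
  pos 5: 10110 XOR 10011 = 00101
  pos 7: 10100 XOR 10011 = 00111
Remainder (last 4 bits) = 0111. This is the CRC / FCS.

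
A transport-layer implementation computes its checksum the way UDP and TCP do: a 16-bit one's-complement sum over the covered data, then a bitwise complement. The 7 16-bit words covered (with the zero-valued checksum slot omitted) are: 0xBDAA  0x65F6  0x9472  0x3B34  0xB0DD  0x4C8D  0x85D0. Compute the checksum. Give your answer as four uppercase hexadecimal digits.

897C

One's-complement addition (fold any carry out of bit 15 back into bit 0):
  0xBDAA + 0x65F6 = 0x123A0 → wrap carry → 0x23A1
  0x23A1 + 0x9472 = 0x0B813
  0xB813 + 0x3B34 = 0x0F347
  0xF347 + 0xB0DD = 0x1A424 → wrap carry → 0xA425
  0xA425 + 0x4C8D = 0x0F0B2
  0xF0B2 + 0x85D0 = 0x17682 → wrap carry → 0x7683
One's-complement sum = 0x7683.
Checksum = ~0x7683 & 0xFFFF = 0x897C.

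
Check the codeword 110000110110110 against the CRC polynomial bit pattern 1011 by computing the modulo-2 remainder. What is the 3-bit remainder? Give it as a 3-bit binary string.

Modulo-2 division of 110000110110110 by 1011:
  pos 0: 1100 XOR 1011 = 0111
  pos 1: 1110 XOR 1011 = 0101
  pos 2: 1010 XOR 1011 = 0001
  pos 5: 1110 XOR 1011 = 0101
  pos 6: 1011 XOR 1011 = 0000
  pos 10: 1011 XOR 1011 = 0000
Remainder = 000 (zero — the frame passes the CRC check).

000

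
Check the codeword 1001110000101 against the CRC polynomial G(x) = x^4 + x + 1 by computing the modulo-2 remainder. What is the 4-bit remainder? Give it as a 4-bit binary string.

Modulo-2 division of 1001110000101 by 10011:
  pos 0: 10011 XOR 10011 = 00000
  pos 5: 10000 XOR 10011 = 00011
  pos 8: 11101 XOR 10011 = 01110
Remainder = 1110 (nonzero — an error is detected).

1110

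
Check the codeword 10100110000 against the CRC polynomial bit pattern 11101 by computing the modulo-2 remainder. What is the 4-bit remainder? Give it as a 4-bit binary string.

Modulo-2 division of 10100110000 by 11101:
  pos 0: 10100 XOR 11101 = 01001
  pos 1: 10011 XOR 11101 = 01110
  pos 2: 11101 XOR 11101 = 00000
Remainder = 0000 (zero — the frame passes the CRC check).

0000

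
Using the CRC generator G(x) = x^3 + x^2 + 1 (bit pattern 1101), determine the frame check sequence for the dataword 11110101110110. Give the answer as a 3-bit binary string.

Append 3 zeros: 11110101110110000. Divide by 1101 (XOR where the leading bit is 1):
  pos 0: 1111 XOR 1101 = 0010
  pos 2: 1001 XOR 1101 = 0100
  pos 3: 1000 XOR 1101 = 0101
  pos 4: 1011 XOR 1101 = 0110
  pos 5: 1101 XOR 1101 = 0000
  pos 9: 1011 XOR 1101 = 0110
  pos 10: 1100 XOR 1101 = 0001
  pos 13: 1000 XOR 1101 = 0101
Remainder (last 3 bits) = 101. This is the CRC / FCS.

101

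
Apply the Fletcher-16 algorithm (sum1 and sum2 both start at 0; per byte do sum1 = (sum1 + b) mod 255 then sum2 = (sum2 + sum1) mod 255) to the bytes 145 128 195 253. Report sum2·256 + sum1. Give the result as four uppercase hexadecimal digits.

4DD3

Running sums (mod 255):
  after byte 0 (145): sum1=145, sum2=145
  after byte 1 (128): sum1=18, sum2=163
  after byte 2 (195): sum1=213, sum2=121
  after byte 3 (253): sum1=211, sum2=77
Checksum = sum2·256 + sum1 = 77·256 + 211 = 19923 = 0x4DD3.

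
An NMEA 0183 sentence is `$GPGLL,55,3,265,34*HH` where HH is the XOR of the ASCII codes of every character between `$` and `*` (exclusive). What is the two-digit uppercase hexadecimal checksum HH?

55

XOR the ASCII codes of the payload characters:
  'G' = 0x47 → acc = 0x47
  'P' = 0x50 → acc = 0x17
  'G' = 0x47 → acc = 0x50
  'L' = 0x4C → acc = 0x1C
  'L' = 0x4C → acc = 0x50
  ',' = 0x2C → acc = 0x7C
  '5' = 0x35 → acc = 0x49
  '5' = 0x35 → acc = 0x7C
  ',' = 0x2C → acc = 0x50
  '3' = 0x33 → acc = 0x63
  ',' = 0x2C → acc = 0x4F
  '2' = 0x32 → acc = 0x7D
  '6' = 0x36 → acc = 0x4B
  '5' = 0x35 → acc = 0x7E
  ',' = 0x2C → acc = 0x52
  '3' = 0x33 → acc = 0x61
  '4' = 0x34 → acc = 0x55
Checksum = 0x55.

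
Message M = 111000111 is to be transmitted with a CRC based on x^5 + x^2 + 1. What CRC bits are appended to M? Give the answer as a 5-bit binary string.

Append 5 zeros: 11100011100000. Divide by 100101 (XOR where the leading bit is 1):
  pos 0: 111000 XOR 100101 = 011101
  pos 1: 111011 XOR 100101 = 011110
  pos 2: 111101 XOR 100101 = 011000
  pos 3: 110001 XOR 100101 = 010100
  pos 4: 101000 XOR 100101 = 001101
  pos 6: 110100 XOR 100101 = 010001
  pos 7: 100010 XOR 100101 = 000111
Remainder (last 5 bits) = 01110. This is the CRC / FCS.

01110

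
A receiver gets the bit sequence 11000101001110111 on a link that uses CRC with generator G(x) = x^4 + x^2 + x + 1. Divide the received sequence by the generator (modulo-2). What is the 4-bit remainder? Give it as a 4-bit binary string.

0000

Modulo-2 division of 11000101001110111 by 10111:
  pos 0: 11000 XOR 10111 = 01111
  pos 1: 11111 XOR 10111 = 01000
  pos 2: 10000 XOR 10111 = 00111
  pos 4: 11110 XOR 10111 = 01001
  pos 5: 10010 XOR 10111 = 00101
  pos 7: 10111 XOR 10111 = 00000
  pos 12: 10111 XOR 10111 = 00000
Remainder = 0000 (zero — the frame passes the CRC check).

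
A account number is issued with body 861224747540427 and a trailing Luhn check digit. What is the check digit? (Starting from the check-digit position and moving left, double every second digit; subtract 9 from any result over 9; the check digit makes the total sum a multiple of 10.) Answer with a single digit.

3

Partial digits right→left: 7 2 4 0 4 5 7 4 7 4 2 2 1 6 8
Double every second digit counting from the check-digit position (so the 1st, 3rd, 5th, ... of the partial from the right).
  doubled (with −9 where >9): 5 8 8 5 5 4 2 7 → sum 44
  kept as-is: 2 0 5 4 4 2 6 → sum 23
Total = 44 + 23 = 67.
Check digit = (10 − (67 mod 10)) mod 10 = 3.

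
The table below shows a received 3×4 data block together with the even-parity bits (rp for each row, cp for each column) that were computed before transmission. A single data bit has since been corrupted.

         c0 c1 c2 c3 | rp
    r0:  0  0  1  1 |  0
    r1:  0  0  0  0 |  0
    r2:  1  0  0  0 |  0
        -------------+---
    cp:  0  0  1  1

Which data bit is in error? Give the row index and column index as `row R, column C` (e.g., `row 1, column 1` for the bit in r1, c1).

Recompute each row's even parity and compare to rp:
  r0: data parity 0, sent rp 0 → ok
  r1: data parity 0, sent rp 0 → ok
  r2: data parity 1, sent rp 0 → mismatch
Recompute each column's even parity and compare to cp:
  c0: data parity 1, sent cp 0 → mismatch
  c1: data parity 0, sent cp 0 → ok
  c2: data parity 1, sent cp 1 → ok
  c3: data parity 1, sent cp 1 → ok
Exactly one row (r2) and one column (c0) fail → the flipped bit is at their intersection.

row 2, column 0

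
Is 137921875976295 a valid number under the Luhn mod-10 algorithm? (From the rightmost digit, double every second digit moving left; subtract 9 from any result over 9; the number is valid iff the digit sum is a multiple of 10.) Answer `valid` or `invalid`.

From the right, keep odd positions and double even positions (subtract 9 from any doubled value over 9):
  doubled (positions 2,4,...): 9 3 9 5 2 9 6 → sum 43
  kept (positions 1,3,...): 5 2 7 5 8 2 7 1 → sum 37
Total = 80.
80 mod 10 = 0, so the number is valid.

valid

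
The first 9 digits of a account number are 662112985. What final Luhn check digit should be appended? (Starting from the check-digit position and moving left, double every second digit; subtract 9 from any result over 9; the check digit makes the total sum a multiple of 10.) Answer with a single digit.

Partial digits right→left: 5 8 9 2 1 1 2 6 6
Double every second digit counting from the check-digit position (so the 1st, 3rd, 5th, ... of the partial from the right).
  doubled (with −9 where >9): 1 9 2 4 3 → sum 19
  kept as-is: 8 2 1 6 → sum 17
Total = 19 + 17 = 36.
Check digit = (10 − (36 mod 10)) mod 10 = 4.

4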